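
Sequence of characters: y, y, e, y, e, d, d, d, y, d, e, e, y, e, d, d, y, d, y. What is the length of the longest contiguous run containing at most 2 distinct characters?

[y] 1 distinct, len 1
[y, y] 1 distinct, len 2
[y, y, e] 2 distinct, len 3
[y, y, e, y] 2 distinct, len 4
[y, y, e, y, e] 2 distinct, len 5
[e, d] 2 distinct, len 2
[e, d, d] 2 distinct, len 3
[e, d, d, d] 2 distinct, len 4
[d, d, d, y] 2 distinct, len 4
[d, d, d, y, d] 2 distinct, len 5
[d, e] 2 distinct, len 2
[d, e, e] 2 distinct, len 3
[e, e, y] 2 distinct, len 3
[e, e, y, e] 2 distinct, len 4
[e, d] 2 distinct, len 2
[e, d, d] 2 distinct, len 3
[d, d, y] 2 distinct, len 3
[d, d, y, d] 2 distinct, len 4
[d, d, y, d, y] 2 distinct, len 5
Longest length with ≤2 distinct: 5.

5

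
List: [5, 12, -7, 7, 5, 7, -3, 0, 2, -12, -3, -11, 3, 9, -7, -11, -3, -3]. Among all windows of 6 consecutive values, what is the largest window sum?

5 12 -7 7 5 7 → sum 29
12 -7 7 5 7 -3 → sum 21
-7 7 5 7 -3 0 → sum 9
7 5 7 -3 0 2 → sum 18
5 7 -3 0 2 -12 → sum -1
7 -3 0 2 -12 -3 → sum -9
-3 0 2 -12 -3 -11 → sum -27
0 2 -12 -3 -11 3 → sum -21
2 -12 -3 -11 3 9 → sum -12
-12 -3 -11 3 9 -7 → sum -21
-3 -11 3 9 -7 -11 → sum -20
-11 3 9 -7 -11 -3 → sum -20
3 9 -7 -11 -3 -3 → sum -12
Largest of these is 29.

29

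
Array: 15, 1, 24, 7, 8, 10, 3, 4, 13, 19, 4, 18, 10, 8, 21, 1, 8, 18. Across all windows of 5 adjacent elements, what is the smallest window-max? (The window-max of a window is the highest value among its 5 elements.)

[15, 1, 24, 7, 8] → max 24
[1, 24, 7, 8, 10] → max 24
[24, 7, 8, 10, 3] → max 24
[7, 8, 10, 3, 4] → max 10
[8, 10, 3, 4, 13] → max 13
[10, 3, 4, 13, 19] → max 19
[3, 4, 13, 19, 4] → max 19
[4, 13, 19, 4, 18] → max 19
[13, 19, 4, 18, 10] → max 19
[19, 4, 18, 10, 8] → max 19
[4, 18, 10, 8, 21] → max 21
[18, 10, 8, 21, 1] → max 21
[10, 8, 21, 1, 8] → max 21
[8, 21, 1, 8, 18] → max 21
Smallest of these is 10.

10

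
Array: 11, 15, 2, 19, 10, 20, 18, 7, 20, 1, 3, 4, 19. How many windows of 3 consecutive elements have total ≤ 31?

6

(11, 15, 2) → sum 28  ≤ 31 ✓
(15, 2, 19) → sum 36
(2, 19, 10) → sum 31  ≤ 31 ✓
(19, 10, 20) → sum 49
(10, 20, 18) → sum 48
(20, 18, 7) → sum 45
(18, 7, 20) → sum 45
(7, 20, 1) → sum 28  ≤ 31 ✓
(20, 1, 3) → sum 24  ≤ 31 ✓
(1, 3, 4) → sum 8  ≤ 31 ✓
(3, 4, 19) → sum 26  ≤ 31 ✓
6 windows satisfy the condition.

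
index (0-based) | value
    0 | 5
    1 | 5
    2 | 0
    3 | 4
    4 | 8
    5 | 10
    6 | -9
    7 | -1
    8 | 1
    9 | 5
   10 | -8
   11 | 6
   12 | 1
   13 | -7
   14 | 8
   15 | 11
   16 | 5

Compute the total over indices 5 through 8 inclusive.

Elements at indices 5..8: 10, -9, -1, 1
sum(10, -9, -1, 1) = 1

1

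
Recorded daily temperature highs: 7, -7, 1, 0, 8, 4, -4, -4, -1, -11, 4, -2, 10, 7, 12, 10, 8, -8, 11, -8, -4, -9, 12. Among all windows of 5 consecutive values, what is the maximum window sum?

7 -7 1 0 8 → sum 9
-7 1 0 8 4 → sum 6
1 0 8 4 -4 → sum 9
0 8 4 -4 -4 → sum 4
8 4 -4 -4 -1 → sum 3
4 -4 -4 -1 -11 → sum -16
-4 -4 -1 -11 4 → sum -16
-4 -1 -11 4 -2 → sum -14
-1 -11 4 -2 10 → sum 0
-11 4 -2 10 7 → sum 8
4 -2 10 7 12 → sum 31
-2 10 7 12 10 → sum 37
10 7 12 10 8 → sum 47
7 12 10 8 -8 → sum 29
12 10 8 -8 11 → sum 33
10 8 -8 11 -8 → sum 13
8 -8 11 -8 -4 → sum -1
-8 11 -8 -4 -9 → sum -18
11 -8 -4 -9 12 → sum 2
Maximum of these is 47.

47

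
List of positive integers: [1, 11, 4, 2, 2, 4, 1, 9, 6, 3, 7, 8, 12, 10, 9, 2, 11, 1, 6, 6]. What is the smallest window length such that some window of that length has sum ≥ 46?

add 1: running sum 1 < 46
add 11: running sum 12 < 46
add 4: running sum 16 < 46
add 2: running sum 18 < 46
add 2: running sum 20 < 46
add 4: running sum 24 < 46
add 1: running sum 25 < 46
add 9: running sum 34 < 46
add 6: running sum 40 < 46
add 3: running sum 43 < 46
end 10: [11, 4, 2, 2, 4, 1, 9, 6, 3, 7] sum 49, len 10
end 11: [4, 2, 2, 4, 1, 9, 6, 3, 7, 8] sum 46, len 10
end 12: [1, 9, 6, 3, 7, 8, 12] sum 46, len 7
end 13: [6, 3, 7, 8, 12, 10] sum 46, len 6
end 14: [7, 8, 12, 10, 9] sum 46, len 5
end 15: [7, 8, 12, 10, 9, 2] sum 48, len 6
end 16: [8, 12, 10, 9, 2, 11] sum 52, len 6
end 17: [8, 12, 10, 9, 2, 11, 1] sum 53, len 7
end 18: [12, 10, 9, 2, 11, 1, 6] sum 51, len 7
end 19: [12, 10, 9, 2, 11, 1, 6, 6] sum 57, len 8
Shortest qualifying length: 5.

5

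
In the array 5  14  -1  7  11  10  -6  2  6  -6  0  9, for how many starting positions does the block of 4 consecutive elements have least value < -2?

6

5 14 -1 7 → min -1
14 -1 7 11 → min -1
-1 7 11 10 → min -1
7 11 10 -6 → min -6  < -2 ✓
11 10 -6 2 → min -6  < -2 ✓
10 -6 2 6 → min -6  < -2 ✓
-6 2 6 -6 → min -6  < -2 ✓
2 6 -6 0 → min -6  < -2 ✓
6 -6 0 9 → min -6  < -2 ✓
6 windows satisfy the condition.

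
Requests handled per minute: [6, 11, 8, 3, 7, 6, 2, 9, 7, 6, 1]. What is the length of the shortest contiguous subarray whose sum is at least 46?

add 6: running sum 6 < 46
add 11: running sum 17 < 46
add 8: running sum 25 < 46
add 3: running sum 28 < 46
add 7: running sum 35 < 46
add 6: running sum 41 < 46
add 2: running sum 43 < 46
end 7: [11, 8, 3, 7, 6, 2, 9] sum 46, len 7
end 8: [11, 8, 3, 7, 6, 2, 9, 7] sum 53, len 8
end 9: [8, 3, 7, 6, 2, 9, 7, 6] sum 48, len 8
end 10: [8, 3, 7, 6, 2, 9, 7, 6, 1] sum 49, len 9
Shortest qualifying length: 7.

7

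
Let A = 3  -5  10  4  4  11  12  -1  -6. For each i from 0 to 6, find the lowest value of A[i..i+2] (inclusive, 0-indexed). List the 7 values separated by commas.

-5, -5, 4, 4, 4, -1, -6

Sliding a size-3 window across the 9 values:
(3, -5, 10) → min -5
(-5, 10, 4) → min -5
(10, 4, 4) → min 4
(4, 4, 11) → min 4
(4, 11, 12) → min 4
(11, 12, -1) → min -1
(12, -1, -6) → min -6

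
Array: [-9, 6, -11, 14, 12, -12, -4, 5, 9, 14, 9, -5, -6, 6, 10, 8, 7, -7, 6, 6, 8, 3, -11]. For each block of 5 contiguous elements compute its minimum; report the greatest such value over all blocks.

Window mins for each of the 19 positions:
(-9, 6, -11, 14, 12) → min -11
(6, -11, 14, 12, -12) → min -12
(-11, 14, 12, -12, -4) → min -12
(14, 12, -12, -4, 5) → min -12
(12, -12, -4, 5, 9) → min -12
(-12, -4, 5, 9, 14) → min -12
(-4, 5, 9, 14, 9) → min -4
(5, 9, 14, 9, -5) → min -5
(9, 14, 9, -5, -6) → min -6
(14, 9, -5, -6, 6) → min -6
(9, -5, -6, 6, 10) → min -6
(-5, -6, 6, 10, 8) → min -6
(-6, 6, 10, 8, 7) → min -6
(6, 10, 8, 7, -7) → min -7
(10, 8, 7, -7, 6) → min -7
(8, 7, -7, 6, 6) → min -7
(7, -7, 6, 6, 8) → min -7
(-7, 6, 6, 8, 3) → min -7
(6, 6, 8, 3, -11) → min -11
Greatest of these is -4.

-4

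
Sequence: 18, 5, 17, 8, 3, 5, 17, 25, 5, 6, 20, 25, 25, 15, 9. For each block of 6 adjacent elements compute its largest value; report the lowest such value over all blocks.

17

18 5 17 8 3 5 → max 18
5 17 8 3 5 17 → max 17
17 8 3 5 17 25 → max 25
8 3 5 17 25 5 → max 25
3 5 17 25 5 6 → max 25
5 17 25 5 6 20 → max 25
17 25 5 6 20 25 → max 25
25 5 6 20 25 25 → max 25
5 6 20 25 25 15 → max 25
6 20 25 25 15 9 → max 25
Lowest of these is 17.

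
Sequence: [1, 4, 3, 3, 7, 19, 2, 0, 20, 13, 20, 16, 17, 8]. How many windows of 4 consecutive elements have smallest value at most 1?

(1, 4, 3, 3) → min 1  ≤ 1 ✓
(4, 3, 3, 7) → min 3
(3, 3, 7, 19) → min 3
(3, 7, 19, 2) → min 2
(7, 19, 2, 0) → min 0  ≤ 1 ✓
(19, 2, 0, 20) → min 0  ≤ 1 ✓
(2, 0, 20, 13) → min 0  ≤ 1 ✓
(0, 20, 13, 20) → min 0  ≤ 1 ✓
(20, 13, 20, 16) → min 13
(13, 20, 16, 17) → min 13
(20, 16, 17, 8) → min 8
5 windows satisfy the condition.

5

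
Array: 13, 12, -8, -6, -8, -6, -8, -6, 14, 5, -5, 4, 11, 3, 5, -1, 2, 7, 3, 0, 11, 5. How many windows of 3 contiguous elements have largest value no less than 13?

[13, 12, -8] → max 13  ≥ 13 ✓
[12, -8, -6] → max 12
[-8, -6, -8] → max -6
[-6, -8, -6] → max -6
[-8, -6, -8] → max -6
[-6, -8, -6] → max -6
[-8, -6, 14] → max 14  ≥ 13 ✓
[-6, 14, 5] → max 14  ≥ 13 ✓
[14, 5, -5] → max 14  ≥ 13 ✓
[5, -5, 4] → max 5
[-5, 4, 11] → max 11
[4, 11, 3] → max 11
[11, 3, 5] → max 11
[3, 5, -1] → max 5
[5, -1, 2] → max 5
[-1, 2, 7] → max 7
[2, 7, 3] → max 7
[7, 3, 0] → max 7
[3, 0, 11] → max 11
[0, 11, 5] → max 11
4 windows satisfy the condition.

4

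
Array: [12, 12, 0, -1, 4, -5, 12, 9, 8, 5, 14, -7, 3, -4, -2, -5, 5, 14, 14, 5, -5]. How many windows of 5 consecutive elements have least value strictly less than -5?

[12, 12, 0, -1, 4] → min -1
[12, 0, -1, 4, -5] → min -5
[0, -1, 4, -5, 12] → min -5
[-1, 4, -5, 12, 9] → min -5
[4, -5, 12, 9, 8] → min -5
[-5, 12, 9, 8, 5] → min -5
[12, 9, 8, 5, 14] → min 5
[9, 8, 5, 14, -7] → min -7  < -5 ✓
[8, 5, 14, -7, 3] → min -7  < -5 ✓
[5, 14, -7, 3, -4] → min -7  < -5 ✓
[14, -7, 3, -4, -2] → min -7  < -5 ✓
[-7, 3, -4, -2, -5] → min -7  < -5 ✓
[3, -4, -2, -5, 5] → min -5
[-4, -2, -5, 5, 14] → min -5
[-2, -5, 5, 14, 14] → min -5
[-5, 5, 14, 14, 5] → min -5
[5, 14, 14, 5, -5] → min -5
5 windows satisfy the condition.

5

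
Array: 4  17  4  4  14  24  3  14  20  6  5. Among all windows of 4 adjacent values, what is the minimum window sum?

29

(4, 17, 4, 4) → sum 29
(17, 4, 4, 14) → sum 39
(4, 4, 14, 24) → sum 46
(4, 14, 24, 3) → sum 45
(14, 24, 3, 14) → sum 55
(24, 3, 14, 20) → sum 61
(3, 14, 20, 6) → sum 43
(14, 20, 6, 5) → sum 45
Minimum of these is 29.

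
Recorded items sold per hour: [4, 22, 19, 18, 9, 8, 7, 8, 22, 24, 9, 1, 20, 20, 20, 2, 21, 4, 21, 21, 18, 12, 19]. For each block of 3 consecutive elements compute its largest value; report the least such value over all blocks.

Each size-3 window and its max:
[4, 22, 19] → max 22
[22, 19, 18] → max 22
[19, 18, 9] → max 19
[18, 9, 8] → max 18
[9, 8, 7] → max 9
[8, 7, 8] → max 8
[7, 8, 22] → max 22
[8, 22, 24] → max 24
[22, 24, 9] → max 24
[24, 9, 1] → max 24
[9, 1, 20] → max 20
[1, 20, 20] → max 20
[20, 20, 20] → max 20
[20, 20, 2] → max 20
[20, 2, 21] → max 21
[2, 21, 4] → max 21
[21, 4, 21] → max 21
[4, 21, 21] → max 21
[21, 21, 18] → max 21
[21, 18, 12] → max 21
[18, 12, 19] → max 19
Least of these is 8.

8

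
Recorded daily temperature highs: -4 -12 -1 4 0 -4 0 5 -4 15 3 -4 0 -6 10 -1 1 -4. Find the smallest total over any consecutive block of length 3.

Window sums for each of the 16 positions:
-4 -12 -1 → sum -17
-12 -1 4 → sum -9
-1 4 0 → sum 3
4 0 -4 → sum 0
0 -4 0 → sum -4
-4 0 5 → sum 1
0 5 -4 → sum 1
5 -4 15 → sum 16
-4 15 3 → sum 14
15 3 -4 → sum 14
3 -4 0 → sum -1
-4 0 -6 → sum -10
0 -6 10 → sum 4
-6 10 -1 → sum 3
10 -1 1 → sum 10
-1 1 -4 → sum -4
Smallest of these is -17.

-17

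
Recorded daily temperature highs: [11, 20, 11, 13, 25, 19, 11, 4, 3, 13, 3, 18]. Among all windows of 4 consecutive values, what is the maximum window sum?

[11, 20, 11, 13] → sum 55
[20, 11, 13, 25] → sum 69
[11, 13, 25, 19] → sum 68
[13, 25, 19, 11] → sum 68
[25, 19, 11, 4] → sum 59
[19, 11, 4, 3] → sum 37
[11, 4, 3, 13] → sum 31
[4, 3, 13, 3] → sum 23
[3, 13, 3, 18] → sum 37
Maximum of these is 69.

69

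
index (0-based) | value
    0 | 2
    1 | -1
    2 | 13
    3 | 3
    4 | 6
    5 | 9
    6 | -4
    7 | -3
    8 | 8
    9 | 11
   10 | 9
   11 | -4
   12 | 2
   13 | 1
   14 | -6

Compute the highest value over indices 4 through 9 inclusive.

Elements at indices 4..9: 6, 9, -4, -3, 8, 11
max(6, 9, -4, -3, 8, 11) = 11

11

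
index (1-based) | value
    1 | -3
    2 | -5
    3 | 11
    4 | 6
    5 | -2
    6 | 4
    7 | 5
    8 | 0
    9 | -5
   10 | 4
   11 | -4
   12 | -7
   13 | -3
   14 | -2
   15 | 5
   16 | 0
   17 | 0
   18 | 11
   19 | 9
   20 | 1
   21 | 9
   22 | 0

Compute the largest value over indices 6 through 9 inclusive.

Elements at indices 6..9: 4, 5, 0, -5
max(4, 5, 0, -5) = 5

5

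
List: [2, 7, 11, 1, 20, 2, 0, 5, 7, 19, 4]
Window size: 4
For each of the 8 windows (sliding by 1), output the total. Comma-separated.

2 7 11 1 → sum 21
7 11 1 20 → sum 39
11 1 20 2 → sum 34
1 20 2 0 → sum 23
20 2 0 5 → sum 27
2 0 5 7 → sum 14
0 5 7 19 → sum 31
5 7 19 4 → sum 35

21, 39, 34, 23, 27, 14, 31, 35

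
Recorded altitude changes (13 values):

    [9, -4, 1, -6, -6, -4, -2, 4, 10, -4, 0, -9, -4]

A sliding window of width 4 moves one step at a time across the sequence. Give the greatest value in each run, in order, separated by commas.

9, 1, 1, -2, 4, 10, 10, 10, 10, 0

Sliding a size-4 window across the 13 values:
9 -4 1 -6 → max 9
-4 1 -6 -6 → max 1
1 -6 -6 -4 → max 1
-6 -6 -4 -2 → max -2
-6 -4 -2 4 → max 4
-4 -2 4 10 → max 10
-2 4 10 -4 → max 10
4 10 -4 0 → max 10
10 -4 0 -9 → max 10
-4 0 -9 -4 → max 0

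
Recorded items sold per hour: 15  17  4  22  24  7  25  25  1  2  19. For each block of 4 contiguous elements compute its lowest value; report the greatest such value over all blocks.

7

15 17 4 22 → min 4
17 4 22 24 → min 4
4 22 24 7 → min 4
22 24 7 25 → min 7
24 7 25 25 → min 7
7 25 25 1 → min 1
25 25 1 2 → min 1
25 1 2 19 → min 1
Greatest of these is 7.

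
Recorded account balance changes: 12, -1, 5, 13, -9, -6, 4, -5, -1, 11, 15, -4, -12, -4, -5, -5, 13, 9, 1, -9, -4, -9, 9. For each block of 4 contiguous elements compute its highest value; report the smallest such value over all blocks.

(12, -1, 5, 13) → max 13
(-1, 5, 13, -9) → max 13
(5, 13, -9, -6) → max 13
(13, -9, -6, 4) → max 13
(-9, -6, 4, -5) → max 4
(-6, 4, -5, -1) → max 4
(4, -5, -1, 11) → max 11
(-5, -1, 11, 15) → max 15
(-1, 11, 15, -4) → max 15
(11, 15, -4, -12) → max 15
(15, -4, -12, -4) → max 15
(-4, -12, -4, -5) → max -4
(-12, -4, -5, -5) → max -4
(-4, -5, -5, 13) → max 13
(-5, -5, 13, 9) → max 13
(-5, 13, 9, 1) → max 13
(13, 9, 1, -9) → max 13
(9, 1, -9, -4) → max 9
(1, -9, -4, -9) → max 1
(-9, -4, -9, 9) → max 9
Smallest of these is -4.

-4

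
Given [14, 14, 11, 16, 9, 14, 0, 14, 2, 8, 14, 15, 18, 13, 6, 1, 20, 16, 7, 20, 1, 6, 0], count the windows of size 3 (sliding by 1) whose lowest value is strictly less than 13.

(14, 14, 11) → min 11  < 13 ✓
(14, 11, 16) → min 11  < 13 ✓
(11, 16, 9) → min 9  < 13 ✓
(16, 9, 14) → min 9  < 13 ✓
(9, 14, 0) → min 0  < 13 ✓
(14, 0, 14) → min 0  < 13 ✓
(0, 14, 2) → min 0  < 13 ✓
(14, 2, 8) → min 2  < 13 ✓
(2, 8, 14) → min 2  < 13 ✓
(8, 14, 15) → min 8  < 13 ✓
(14, 15, 18) → min 14
(15, 18, 13) → min 13
(18, 13, 6) → min 6  < 13 ✓
(13, 6, 1) → min 1  < 13 ✓
(6, 1, 20) → min 1  < 13 ✓
(1, 20, 16) → min 1  < 13 ✓
(20, 16, 7) → min 7  < 13 ✓
(16, 7, 20) → min 7  < 13 ✓
(7, 20, 1) → min 1  < 13 ✓
(20, 1, 6) → min 1  < 13 ✓
(1, 6, 0) → min 0  < 13 ✓
19 windows satisfy the condition.

19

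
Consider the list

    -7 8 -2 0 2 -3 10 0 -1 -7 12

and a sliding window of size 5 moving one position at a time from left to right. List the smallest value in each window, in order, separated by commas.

[-7, 8, -2, 0, 2] → min -7
[8, -2, 0, 2, -3] → min -3
[-2, 0, 2, -3, 10] → min -3
[0, 2, -3, 10, 0] → min -3
[2, -3, 10, 0, -1] → min -3
[-3, 10, 0, -1, -7] → min -7
[10, 0, -1, -7, 12] → min -7

-7, -3, -3, -3, -3, -7, -7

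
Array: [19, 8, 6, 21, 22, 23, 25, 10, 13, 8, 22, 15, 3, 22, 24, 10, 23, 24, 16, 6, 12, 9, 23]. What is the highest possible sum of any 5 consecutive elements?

103

Each size-5 window and its sum:
19 8 6 21 22 → sum 76
8 6 21 22 23 → sum 80
6 21 22 23 25 → sum 97
21 22 23 25 10 → sum 101
22 23 25 10 13 → sum 93
23 25 10 13 8 → sum 79
25 10 13 8 22 → sum 78
10 13 8 22 15 → sum 68
13 8 22 15 3 → sum 61
8 22 15 3 22 → sum 70
22 15 3 22 24 → sum 86
15 3 22 24 10 → sum 74
3 22 24 10 23 → sum 82
22 24 10 23 24 → sum 103
24 10 23 24 16 → sum 97
10 23 24 16 6 → sum 79
23 24 16 6 12 → sum 81
24 16 6 12 9 → sum 67
16 6 12 9 23 → sum 66
Highest of these is 103.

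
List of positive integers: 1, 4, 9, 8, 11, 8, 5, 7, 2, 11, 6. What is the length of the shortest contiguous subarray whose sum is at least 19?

add 1: running sum 1 < 19
add 4: running sum 5 < 19
add 9: running sum 14 < 19
end 3: [4, 9, 8] sum 21, len 3
end 4: [8, 11] sum 19, len 2
end 5: [11, 8] sum 19, len 2
end 6: [11, 8, 5] sum 24, len 3
end 7: [8, 5, 7] sum 20, len 3
end 8: [8, 5, 7, 2] sum 22, len 4
end 9: [7, 2, 11] sum 20, len 3
end 10: [2, 11, 6] sum 19, len 3
Shortest qualifying length: 2.

2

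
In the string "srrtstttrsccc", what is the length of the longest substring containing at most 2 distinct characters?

5

Extend right; when distinct count exceeds 2, shrink from the left:
[s] 1 distinct, len 1
[s, r] 2 distinct, len 2
[s, r, r] 2 distinct, len 3
[r, r, t] 2 distinct, len 3
[t, s] 2 distinct, len 2
[t, s, t] 2 distinct, len 3
[t, s, t, t] 2 distinct, len 4
[t, s, t, t, t] 2 distinct, len 5
[t, t, t, r] 2 distinct, len 4
[r, s] 2 distinct, len 2
[s, c] 2 distinct, len 2
[s, c, c] 2 distinct, len 3
[s, c, c, c] 2 distinct, len 4
Longest length with ≤2 distinct: 5.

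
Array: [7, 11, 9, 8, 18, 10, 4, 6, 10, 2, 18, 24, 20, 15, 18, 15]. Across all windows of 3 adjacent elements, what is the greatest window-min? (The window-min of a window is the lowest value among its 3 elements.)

[7, 11, 9] → min 7
[11, 9, 8] → min 8
[9, 8, 18] → min 8
[8, 18, 10] → min 8
[18, 10, 4] → min 4
[10, 4, 6] → min 4
[4, 6, 10] → min 4
[6, 10, 2] → min 2
[10, 2, 18] → min 2
[2, 18, 24] → min 2
[18, 24, 20] → min 18
[24, 20, 15] → min 15
[20, 15, 18] → min 15
[15, 18, 15] → min 15
Greatest of these is 18.

18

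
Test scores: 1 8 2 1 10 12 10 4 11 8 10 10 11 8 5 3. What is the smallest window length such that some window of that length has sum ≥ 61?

7

Extend right; whenever the sum reaches 61, record the length and shrink from the left:
add 1: running sum 1 < 61
add 8: running sum 9 < 61
add 2: running sum 11 < 61
add 1: running sum 12 < 61
add 10: running sum 22 < 61
add 12: running sum 34 < 61
add 10: running sum 44 < 61
add 4: running sum 48 < 61
add 11: running sum 59 < 61
add 8: shortest ending here [8, 2, 1, 10, 12, 10, 4, 11, 8] sum 66, len 9
add 10: shortest ending here [10, 12, 10, 4, 11, 8, 10] sum 65, len 7
add 10: shortest ending here [12, 10, 4, 11, 8, 10, 10] sum 65, len 7
add 11: shortest ending here [10, 4, 11, 8, 10, 10, 11] sum 64, len 7
add 8: shortest ending here [4, 11, 8, 10, 10, 11, 8] sum 62, len 7
add 5: shortest ending here [11, 8, 10, 10, 11, 8, 5] sum 63, len 7
add 3: shortest ending here [11, 8, 10, 10, 11, 8, 5, 3] sum 66, len 8
Shortest qualifying length: 7.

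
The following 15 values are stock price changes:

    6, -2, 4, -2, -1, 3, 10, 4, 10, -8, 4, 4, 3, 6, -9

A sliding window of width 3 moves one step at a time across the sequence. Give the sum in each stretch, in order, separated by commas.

8, 0, 1, 0, 12, 17, 24, 6, 6, 0, 11, 13, 0

Sliding a size-3 window across the 15 values:
(6, -2, 4) → sum 8
(-2, 4, -2) → sum 0
(4, -2, -1) → sum 1
(-2, -1, 3) → sum 0
(-1, 3, 10) → sum 12
(3, 10, 4) → sum 17
(10, 4, 10) → sum 24
(4, 10, -8) → sum 6
(10, -8, 4) → sum 6
(-8, 4, 4) → sum 0
(4, 4, 3) → sum 11
(4, 3, 6) → sum 13
(3, 6, -9) → sum 0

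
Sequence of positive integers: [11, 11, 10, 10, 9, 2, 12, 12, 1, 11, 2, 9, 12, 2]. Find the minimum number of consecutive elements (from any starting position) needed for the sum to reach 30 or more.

Extend right; whenever the sum reaches 30, record the length and shrink from the left:
add 11: running sum 11 < 30
add 11: running sum 22 < 30
end 2: [11, 11, 10] sum 32, len 3
end 3: [11, 10, 10] sum 31, len 3
end 4: [11, 10, 10, 9] sum 40, len 4
end 5: [10, 10, 9, 2] sum 31, len 4
end 6: [10, 9, 2, 12] sum 33, len 4
end 7: [9, 2, 12, 12] sum 35, len 4
end 8: [9, 2, 12, 12, 1] sum 36, len 5
end 9: [12, 12, 1, 11] sum 36, len 4
end 10: [12, 12, 1, 11, 2] sum 38, len 5
end 11: [12, 1, 11, 2, 9] sum 35, len 5
end 12: [11, 2, 9, 12] sum 34, len 4
end 13: [11, 2, 9, 12, 2] sum 36, len 5
Shortest qualifying length: 3.

3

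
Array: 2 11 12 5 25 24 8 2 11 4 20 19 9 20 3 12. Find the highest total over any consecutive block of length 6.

85

Window sums for each of the 11 positions:
(2, 11, 12, 5, 25, 24) → sum 79
(11, 12, 5, 25, 24, 8) → sum 85
(12, 5, 25, 24, 8, 2) → sum 76
(5, 25, 24, 8, 2, 11) → sum 75
(25, 24, 8, 2, 11, 4) → sum 74
(24, 8, 2, 11, 4, 20) → sum 69
(8, 2, 11, 4, 20, 19) → sum 64
(2, 11, 4, 20, 19, 9) → sum 65
(11, 4, 20, 19, 9, 20) → sum 83
(4, 20, 19, 9, 20, 3) → sum 75
(20, 19, 9, 20, 3, 12) → sum 83
Highest of these is 85.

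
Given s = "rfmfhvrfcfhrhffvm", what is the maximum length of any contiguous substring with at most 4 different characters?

9

Extend right; when distinct count exceeds 4, shrink from the left:
[r] 1 distinct, len 1
[r, f] 2 distinct, len 2
[r, f, m] 3 distinct, len 3
[r, f, m, f] 3 distinct, len 4
[r, f, m, f, h] 4 distinct, len 5
[f, m, f, h, v] 4 distinct, len 5
[f, h, v, r] 4 distinct, len 4
[f, h, v, r, f] 4 distinct, len 5
[v, r, f, c] 4 distinct, len 4
[v, r, f, c, f] 4 distinct, len 5
[r, f, c, f, h] 4 distinct, len 5
[r, f, c, f, h, r] 4 distinct, len 6
[r, f, c, f, h, r, h] 4 distinct, len 7
[r, f, c, f, h, r, h, f] 4 distinct, len 8
[r, f, c, f, h, r, h, f, f] 4 distinct, len 9
[f, h, r, h, f, f, v] 4 distinct, len 7
[h, f, f, v, m] 4 distinct, len 5
Longest length with ≤4 distinct: 9.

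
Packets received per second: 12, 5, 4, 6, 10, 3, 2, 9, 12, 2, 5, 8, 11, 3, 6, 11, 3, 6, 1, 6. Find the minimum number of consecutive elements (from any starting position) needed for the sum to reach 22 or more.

3

add 12: running sum 12 < 22
add 5: running sum 17 < 22
add 4: running sum 21 < 22
end 3: [12, 5, 4, 6] sum 27, len 4
end 4: [5, 4, 6, 10] sum 25, len 4
end 5: [4, 6, 10, 3] sum 23, len 4
end 6: [4, 6, 10, 3, 2] sum 25, len 5
end 7: [10, 3, 2, 9] sum 24, len 4
end 8: [2, 9, 12] sum 23, len 3
end 9: [9, 12, 2] sum 23, len 3
end 10: [9, 12, 2, 5] sum 28, len 4
end 11: [12, 2, 5, 8] sum 27, len 4
end 12: [5, 8, 11] sum 24, len 3
end 13: [8, 11, 3] sum 22, len 3
end 14: [8, 11, 3, 6] sum 28, len 4
end 15: [11, 3, 6, 11] sum 31, len 4
end 16: [3, 6, 11, 3] sum 23, len 4
end 17: [6, 11, 3, 6] sum 26, len 4
end 18: [6, 11, 3, 6, 1] sum 27, len 5
end 19: [11, 3, 6, 1, 6] sum 27, len 5
Shortest qualifying length: 3.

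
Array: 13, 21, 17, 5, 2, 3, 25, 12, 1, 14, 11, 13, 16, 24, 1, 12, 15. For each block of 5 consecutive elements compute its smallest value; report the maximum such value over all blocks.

11

Window mins for each of the 13 positions:
(13, 21, 17, 5, 2) → min 2
(21, 17, 5, 2, 3) → min 2
(17, 5, 2, 3, 25) → min 2
(5, 2, 3, 25, 12) → min 2
(2, 3, 25, 12, 1) → min 1
(3, 25, 12, 1, 14) → min 1
(25, 12, 1, 14, 11) → min 1
(12, 1, 14, 11, 13) → min 1
(1, 14, 11, 13, 16) → min 1
(14, 11, 13, 16, 24) → min 11
(11, 13, 16, 24, 1) → min 1
(13, 16, 24, 1, 12) → min 1
(16, 24, 1, 12, 15) → min 1
Maximum of these is 11.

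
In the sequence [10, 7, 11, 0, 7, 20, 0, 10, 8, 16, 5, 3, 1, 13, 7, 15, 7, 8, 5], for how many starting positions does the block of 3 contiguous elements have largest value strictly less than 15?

10 7 11 → max 11  < 15 ✓
7 11 0 → max 11  < 15 ✓
11 0 7 → max 11  < 15 ✓
0 7 20 → max 20
7 20 0 → max 20
20 0 10 → max 20
0 10 8 → max 10  < 15 ✓
10 8 16 → max 16
8 16 5 → max 16
16 5 3 → max 16
5 3 1 → max 5  < 15 ✓
3 1 13 → max 13  < 15 ✓
1 13 7 → max 13  < 15 ✓
13 7 15 → max 15
7 15 7 → max 15
15 7 8 → max 15
7 8 5 → max 8  < 15 ✓
8 windows satisfy the condition.

8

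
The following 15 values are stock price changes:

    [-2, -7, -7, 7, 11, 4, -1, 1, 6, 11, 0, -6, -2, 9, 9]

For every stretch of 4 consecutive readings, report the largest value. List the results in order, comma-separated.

7, 11, 11, 11, 11, 6, 11, 11, 11, 11, 9, 9

(-2, -7, -7, 7) → max 7
(-7, -7, 7, 11) → max 11
(-7, 7, 11, 4) → max 11
(7, 11, 4, -1) → max 11
(11, 4, -1, 1) → max 11
(4, -1, 1, 6) → max 6
(-1, 1, 6, 11) → max 11
(1, 6, 11, 0) → max 11
(6, 11, 0, -6) → max 11
(11, 0, -6, -2) → max 11
(0, -6, -2, 9) → max 9
(-6, -2, 9, 9) → max 9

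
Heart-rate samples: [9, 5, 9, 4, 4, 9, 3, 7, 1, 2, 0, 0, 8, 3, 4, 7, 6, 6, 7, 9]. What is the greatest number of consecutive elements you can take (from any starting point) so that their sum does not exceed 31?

Extend to the right; shrink from the left whenever the sum exceeds 31:
→ 9: sum 9, len 1
→ 5: sum 14, len 2
→ 9: sum 23, len 3
→ 4: sum 27, len 4
→ 4: sum 31, len 5
→ 9 (dropped 9): sum 31, len 5
→ 3 (dropped 5): sum 29, len 5
→ 7 (dropped 9): sum 27, len 5
→ 1: sum 28, len 6
→ 2: sum 30, len 7
→ 0: sum 30, len 8
→ 0: sum 30, len 9
→ 8 (dropped 4, 4): sum 30, len 8
→ 3 (dropped 9): sum 24, len 8
→ 4: sum 28, len 9
→ 7 (dropped 3, 7): sum 25, len 8
→ 6: sum 31, len 9
→ 6 (dropped 1, 2, 0, 0, 8): sum 26, len 5
→ 7 (dropped 3): sum 30, len 5
→ 9 (dropped 4, 7): sum 28, len 4
Longest length seen: 9.

9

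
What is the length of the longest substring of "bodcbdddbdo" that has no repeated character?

4

[b] len 1
[b, o] len 2
[b, o, d] len 3
[b, o, d, c] len 4
[o, d, c, b] len 4
[c, b, d] len 3
[d] len 1
[d] len 1
[d, b] len 2
[b, d] len 2
[b, d, o] len 3
Longest all-distinct length: 4.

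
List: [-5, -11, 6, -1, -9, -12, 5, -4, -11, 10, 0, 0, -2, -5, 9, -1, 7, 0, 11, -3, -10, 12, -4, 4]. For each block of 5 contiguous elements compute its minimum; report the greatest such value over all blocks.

(-5, -11, 6, -1, -9) → min -11
(-11, 6, -1, -9, -12) → min -12
(6, -1, -9, -12, 5) → min -12
(-1, -9, -12, 5, -4) → min -12
(-9, -12, 5, -4, -11) → min -12
(-12, 5, -4, -11, 10) → min -12
(5, -4, -11, 10, 0) → min -11
(-4, -11, 10, 0, 0) → min -11
(-11, 10, 0, 0, -2) → min -11
(10, 0, 0, -2, -5) → min -5
(0, 0, -2, -5, 9) → min -5
(0, -2, -5, 9, -1) → min -5
(-2, -5, 9, -1, 7) → min -5
(-5, 9, -1, 7, 0) → min -5
(9, -1, 7, 0, 11) → min -1
(-1, 7, 0, 11, -3) → min -3
(7, 0, 11, -3, -10) → min -10
(0, 11, -3, -10, 12) → min -10
(11, -3, -10, 12, -4) → min -10
(-3, -10, 12, -4, 4) → min -10
Greatest of these is -1.

-1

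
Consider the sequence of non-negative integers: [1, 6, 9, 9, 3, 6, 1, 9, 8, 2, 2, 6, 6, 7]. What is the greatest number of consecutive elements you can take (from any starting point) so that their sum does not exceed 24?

5

[1] sum 1 len 1
[1, 6] sum 7 len 2
[1, 6, 9] sum 16 len 3
[6, 9, 9] sum 24 len 3
[9, 9, 3] sum 21 len 3
[9, 3, 6] sum 18 len 3
[9, 3, 6, 1] sum 19 len 4
[3, 6, 1, 9] sum 19 len 4
[6, 1, 9, 8] sum 24 len 4
[1, 9, 8, 2] sum 20 len 4
[1, 9, 8, 2, 2] sum 22 len 5
[8, 2, 2, 6] sum 18 len 4
[8, 2, 2, 6, 6] sum 24 len 5
[2, 2, 6, 6, 7] sum 23 len 5
Longest length seen: 5.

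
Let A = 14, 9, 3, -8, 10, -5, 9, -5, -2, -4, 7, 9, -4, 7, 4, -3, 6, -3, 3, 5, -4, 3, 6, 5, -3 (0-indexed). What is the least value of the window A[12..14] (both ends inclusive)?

Elements at indices 12..14: -4, 7, 4
min(-4, 7, 4) = -4

-4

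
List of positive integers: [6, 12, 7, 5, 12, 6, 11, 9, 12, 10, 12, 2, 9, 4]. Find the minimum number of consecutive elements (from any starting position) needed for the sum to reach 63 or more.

7

add 6: running sum 6 < 63
add 12: running sum 18 < 63
add 7: running sum 25 < 63
add 5: running sum 30 < 63
add 12: running sum 42 < 63
add 6: running sum 48 < 63
add 11: running sum 59 < 63
end 7: [6, 12, 7, 5, 12, 6, 11, 9] sum 68, len 8
end 8: [12, 7, 5, 12, 6, 11, 9, 12] sum 74, len 8
end 9: [5, 12, 6, 11, 9, 12, 10] sum 65, len 7
end 10: [12, 6, 11, 9, 12, 10, 12] sum 72, len 7
end 11: [12, 6, 11, 9, 12, 10, 12, 2] sum 74, len 8
end 12: [11, 9, 12, 10, 12, 2, 9] sum 65, len 7
end 13: [11, 9, 12, 10, 12, 2, 9, 4] sum 69, len 8
Shortest qualifying length: 7.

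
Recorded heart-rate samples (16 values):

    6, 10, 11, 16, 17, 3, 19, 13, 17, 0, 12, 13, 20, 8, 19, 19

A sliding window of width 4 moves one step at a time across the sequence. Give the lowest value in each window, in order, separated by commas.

6, 10, 3, 3, 3, 3, 0, 0, 0, 0, 8, 8, 8

(6, 10, 11, 16) → min 6
(10, 11, 16, 17) → min 10
(11, 16, 17, 3) → min 3
(16, 17, 3, 19) → min 3
(17, 3, 19, 13) → min 3
(3, 19, 13, 17) → min 3
(19, 13, 17, 0) → min 0
(13, 17, 0, 12) → min 0
(17, 0, 12, 13) → min 0
(0, 12, 13, 20) → min 0
(12, 13, 20, 8) → min 8
(13, 20, 8, 19) → min 8
(20, 8, 19, 19) → min 8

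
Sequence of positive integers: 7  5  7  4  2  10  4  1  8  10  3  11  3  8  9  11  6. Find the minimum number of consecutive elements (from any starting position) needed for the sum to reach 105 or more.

add 7: running sum 7 < 105
add 5: running sum 12 < 105
add 7: running sum 19 < 105
add 4: running sum 23 < 105
add 2: running sum 25 < 105
add 10: running sum 35 < 105
add 4: running sum 39 < 105
add 1: running sum 40 < 105
add 8: running sum 48 < 105
add 10: running sum 58 < 105
add 3: running sum 61 < 105
add 11: running sum 72 < 105
add 3: running sum 75 < 105
add 8: running sum 83 < 105
add 9: running sum 92 < 105
add 11: running sum 103 < 105
add 6: shortest ending here [7, 5, 7, 4, 2, 10, 4, 1, 8, 10, 3, 11, 3, 8, 9, 11, 6] sum 109, len 17
Shortest qualifying length: 17.

17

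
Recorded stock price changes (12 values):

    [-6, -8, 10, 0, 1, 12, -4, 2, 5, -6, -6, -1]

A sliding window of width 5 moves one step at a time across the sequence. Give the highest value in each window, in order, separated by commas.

10, 12, 12, 12, 12, 12, 5, 5

[-6, -8, 10, 0, 1] → max 10
[-8, 10, 0, 1, 12] → max 12
[10, 0, 1, 12, -4] → max 12
[0, 1, 12, -4, 2] → max 12
[1, 12, -4, 2, 5] → max 12
[12, -4, 2, 5, -6] → max 12
[-4, 2, 5, -6, -6] → max 5
[2, 5, -6, -6, -1] → max 5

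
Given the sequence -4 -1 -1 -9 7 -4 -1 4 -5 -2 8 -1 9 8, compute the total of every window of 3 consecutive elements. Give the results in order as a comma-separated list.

-6, -11, -3, -6, 2, -1, -2, -3, 1, 5, 16, 16

[-4, -1, -1] → sum -6
[-1, -1, -9] → sum -11
[-1, -9, 7] → sum -3
[-9, 7, -4] → sum -6
[7, -4, -1] → sum 2
[-4, -1, 4] → sum -1
[-1, 4, -5] → sum -2
[4, -5, -2] → sum -3
[-5, -2, 8] → sum 1
[-2, 8, -1] → sum 5
[8, -1, 9] → sum 16
[-1, 9, 8] → sum 16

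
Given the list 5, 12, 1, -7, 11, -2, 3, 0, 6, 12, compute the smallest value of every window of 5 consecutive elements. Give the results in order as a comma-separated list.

-7, -7, -7, -7, -2, -2

Sliding a size-5 window across the 10 values:
5 12 1 -7 11 → min -7
12 1 -7 11 -2 → min -7
1 -7 11 -2 3 → min -7
-7 11 -2 3 0 → min -7
11 -2 3 0 6 → min -2
-2 3 0 6 12 → min -2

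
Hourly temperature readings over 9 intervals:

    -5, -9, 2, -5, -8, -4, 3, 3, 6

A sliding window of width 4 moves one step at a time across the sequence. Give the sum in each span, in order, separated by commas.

-17, -20, -15, -14, -6, 8

[-5, -9, 2, -5] → sum -17
[-9, 2, -5, -8] → sum -20
[2, -5, -8, -4] → sum -15
[-5, -8, -4, 3] → sum -14
[-8, -4, 3, 3] → sum -6
[-4, 3, 3, 6] → sum 8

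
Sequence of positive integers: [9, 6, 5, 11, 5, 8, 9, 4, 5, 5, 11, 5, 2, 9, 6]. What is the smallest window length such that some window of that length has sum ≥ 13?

add 9: running sum 9 < 13
end 1: [9, 6] sum 15, len 2
end 2: [9, 6, 5] sum 20, len 3
end 3: [5, 11] sum 16, len 2
end 4: [11, 5] sum 16, len 2
end 5: [5, 8] sum 13, len 2
end 6: [8, 9] sum 17, len 2
end 7: [9, 4] sum 13, len 2
end 8: [9, 4, 5] sum 18, len 3
end 9: [4, 5, 5] sum 14, len 3
end 10: [5, 11] sum 16, len 2
end 11: [11, 5] sum 16, len 2
end 12: [11, 5, 2] sum 18, len 3
end 13: [5, 2, 9] sum 16, len 3
end 14: [9, 6] sum 15, len 2
Shortest qualifying length: 2.

2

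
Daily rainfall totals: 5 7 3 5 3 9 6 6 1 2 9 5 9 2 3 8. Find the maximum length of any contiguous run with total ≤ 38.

8

add 5: [5] sum 5, len 1
add 7: [5, 7] sum 12, len 2
add 3: [5, 7, 3] sum 15, len 3
add 5: [5, 7, 3, 5] sum 20, len 4
add 3: [5, 7, 3, 5, 3] sum 23, len 5
add 9: [5, 7, 3, 5, 3, 9] sum 32, len 6
add 6: [5, 7, 3, 5, 3, 9, 6] sum 38, len 7
add 6: [3, 5, 3, 9, 6, 6] sum 32, len 6
add 1: [3, 5, 3, 9, 6, 6, 1] sum 33, len 7
add 2: [3, 5, 3, 9, 6, 6, 1, 2] sum 35, len 8
add 9: [3, 9, 6, 6, 1, 2, 9] sum 36, len 7
add 5: [9, 6, 6, 1, 2, 9, 5] sum 38, len 7
add 9: [6, 6, 1, 2, 9, 5, 9] sum 38, len 7
add 2: [6, 1, 2, 9, 5, 9, 2] sum 34, len 7
add 3: [6, 1, 2, 9, 5, 9, 2, 3] sum 37, len 8
add 8: [2, 9, 5, 9, 2, 3, 8] sum 38, len 7
Longest length seen: 8.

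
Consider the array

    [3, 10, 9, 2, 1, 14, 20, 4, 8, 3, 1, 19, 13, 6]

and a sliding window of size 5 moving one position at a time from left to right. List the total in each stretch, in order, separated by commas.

[3, 10, 9, 2, 1] → sum 25
[10, 9, 2, 1, 14] → sum 36
[9, 2, 1, 14, 20] → sum 46
[2, 1, 14, 20, 4] → sum 41
[1, 14, 20, 4, 8] → sum 47
[14, 20, 4, 8, 3] → sum 49
[20, 4, 8, 3, 1] → sum 36
[4, 8, 3, 1, 19] → sum 35
[8, 3, 1, 19, 13] → sum 44
[3, 1, 19, 13, 6] → sum 42

25, 36, 46, 41, 47, 49, 36, 35, 44, 42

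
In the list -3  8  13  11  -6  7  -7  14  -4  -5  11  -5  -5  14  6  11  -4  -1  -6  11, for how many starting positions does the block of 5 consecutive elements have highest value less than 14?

[-3, 8, 13, 11, -6] → max 13  < 14 ✓
[8, 13, 11, -6, 7] → max 13  < 14 ✓
[13, 11, -6, 7, -7] → max 13  < 14 ✓
[11, -6, 7, -7, 14] → max 14
[-6, 7, -7, 14, -4] → max 14
[7, -7, 14, -4, -5] → max 14
[-7, 14, -4, -5, 11] → max 14
[14, -4, -5, 11, -5] → max 14
[-4, -5, 11, -5, -5] → max 11  < 14 ✓
[-5, 11, -5, -5, 14] → max 14
[11, -5, -5, 14, 6] → max 14
[-5, -5, 14, 6, 11] → max 14
[-5, 14, 6, 11, -4] → max 14
[14, 6, 11, -4, -1] → max 14
[6, 11, -4, -1, -6] → max 11  < 14 ✓
[11, -4, -1, -6, 11] → max 11  < 14 ✓
6 windows satisfy the condition.

6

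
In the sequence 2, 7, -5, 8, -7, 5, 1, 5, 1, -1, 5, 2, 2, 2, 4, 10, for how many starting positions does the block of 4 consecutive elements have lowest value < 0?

2 7 -5 8 → min -5  < 0 ✓
7 -5 8 -7 → min -7  < 0 ✓
-5 8 -7 5 → min -7  < 0 ✓
8 -7 5 1 → min -7  < 0 ✓
-7 5 1 5 → min -7  < 0 ✓
5 1 5 1 → min 1
1 5 1 -1 → min -1  < 0 ✓
5 1 -1 5 → min -1  < 0 ✓
1 -1 5 2 → min -1  < 0 ✓
-1 5 2 2 → min -1  < 0 ✓
5 2 2 2 → min 2
2 2 2 4 → min 2
2 2 4 10 → min 2
9 windows satisfy the condition.

9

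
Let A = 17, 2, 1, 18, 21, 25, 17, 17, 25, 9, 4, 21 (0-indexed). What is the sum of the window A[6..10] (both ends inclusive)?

Elements at indices 6..10: 17, 17, 25, 9, 4
sum(17, 17, 25, 9, 4) = 72

72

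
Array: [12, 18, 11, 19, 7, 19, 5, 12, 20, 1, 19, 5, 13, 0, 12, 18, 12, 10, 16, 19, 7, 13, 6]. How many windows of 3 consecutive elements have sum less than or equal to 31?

6

(12, 18, 11) → sum 41
(18, 11, 19) → sum 48
(11, 19, 7) → sum 37
(19, 7, 19) → sum 45
(7, 19, 5) → sum 31  ≤ 31 ✓
(19, 5, 12) → sum 36
(5, 12, 20) → sum 37
(12, 20, 1) → sum 33
(20, 1, 19) → sum 40
(1, 19, 5) → sum 25  ≤ 31 ✓
(19, 5, 13) → sum 37
(5, 13, 0) → sum 18  ≤ 31 ✓
(13, 0, 12) → sum 25  ≤ 31 ✓
(0, 12, 18) → sum 30  ≤ 31 ✓
(12, 18, 12) → sum 42
(18, 12, 10) → sum 40
(12, 10, 16) → sum 38
(10, 16, 19) → sum 45
(16, 19, 7) → sum 42
(19, 7, 13) → sum 39
(7, 13, 6) → sum 26  ≤ 31 ✓
6 windows satisfy the condition.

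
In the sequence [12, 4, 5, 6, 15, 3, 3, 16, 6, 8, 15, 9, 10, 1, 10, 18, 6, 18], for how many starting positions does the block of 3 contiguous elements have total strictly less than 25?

7

[12, 4, 5] → sum 21  < 25 ✓
[4, 5, 6] → sum 15  < 25 ✓
[5, 6, 15] → sum 26
[6, 15, 3] → sum 24  < 25 ✓
[15, 3, 3] → sum 21  < 25 ✓
[3, 3, 16] → sum 22  < 25 ✓
[3, 16, 6] → sum 25
[16, 6, 8] → sum 30
[6, 8, 15] → sum 29
[8, 15, 9] → sum 32
[15, 9, 10] → sum 34
[9, 10, 1] → sum 20  < 25 ✓
[10, 1, 10] → sum 21  < 25 ✓
[1, 10, 18] → sum 29
[10, 18, 6] → sum 34
[18, 6, 18] → sum 42
7 windows satisfy the condition.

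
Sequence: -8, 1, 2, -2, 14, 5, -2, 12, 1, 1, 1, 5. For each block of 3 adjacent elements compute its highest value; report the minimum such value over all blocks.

1

[-8, 1, 2] → max 2
[1, 2, -2] → max 2
[2, -2, 14] → max 14
[-2, 14, 5] → max 14
[14, 5, -2] → max 14
[5, -2, 12] → max 12
[-2, 12, 1] → max 12
[12, 1, 1] → max 12
[1, 1, 1] → max 1
[1, 1, 5] → max 5
Minimum of these is 1.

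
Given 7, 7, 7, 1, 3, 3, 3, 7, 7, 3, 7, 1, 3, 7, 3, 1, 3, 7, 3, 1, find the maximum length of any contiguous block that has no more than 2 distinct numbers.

add 7: window [7] (1 distinct), len 1
add 7: window [7, 7] (1 distinct), len 2
add 7: window [7, 7, 7] (1 distinct), len 3
add 1: window [7, 7, 7, 1] (2 distinct), len 4
add 3: window [1, 3] (2 distinct), len 2
add 3: window [1, 3, 3] (2 distinct), len 3
add 3: window [1, 3, 3, 3] (2 distinct), len 4
add 7: window [3, 3, 3, 7] (2 distinct), len 4
add 7: window [3, 3, 3, 7, 7] (2 distinct), len 5
add 3: window [3, 3, 3, 7, 7, 3] (2 distinct), len 6
add 7: window [3, 3, 3, 7, 7, 3, 7] (2 distinct), len 7
add 1: window [7, 1] (2 distinct), len 2
add 3: window [1, 3] (2 distinct), len 2
add 7: window [3, 7] (2 distinct), len 2
add 3: window [3, 7, 3] (2 distinct), len 3
add 1: window [3, 1] (2 distinct), len 2
add 3: window [3, 1, 3] (2 distinct), len 3
add 7: window [3, 7] (2 distinct), len 2
add 3: window [3, 7, 3] (2 distinct), len 3
add 1: window [3, 1] (2 distinct), len 2
Longest length with ≤2 distinct: 7.

7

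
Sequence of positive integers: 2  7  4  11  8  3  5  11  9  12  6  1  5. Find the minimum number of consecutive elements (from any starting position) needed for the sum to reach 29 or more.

3

Extend right; whenever the sum reaches 29, record the length and shrink from the left:
add 2: running sum 2 < 29
add 7: running sum 9 < 29
add 4: running sum 13 < 29
add 11: running sum 24 < 29
end 4: [7, 4, 11, 8] sum 30, len 4
end 5: [7, 4, 11, 8, 3] sum 33, len 5
end 6: [4, 11, 8, 3, 5] sum 31, len 5
end 7: [11, 8, 3, 5, 11] sum 38, len 5
end 8: [8, 3, 5, 11, 9] sum 36, len 5
end 9: [11, 9, 12] sum 32, len 3
end 10: [11, 9, 12, 6] sum 38, len 4
end 11: [11, 9, 12, 6, 1] sum 39, len 5
end 12: [9, 12, 6, 1, 5] sum 33, len 5
Shortest qualifying length: 3.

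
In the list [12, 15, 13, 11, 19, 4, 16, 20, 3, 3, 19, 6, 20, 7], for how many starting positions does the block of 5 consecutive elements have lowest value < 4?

(12, 15, 13, 11, 19) → min 11
(15, 13, 11, 19, 4) → min 4
(13, 11, 19, 4, 16) → min 4
(11, 19, 4, 16, 20) → min 4
(19, 4, 16, 20, 3) → min 3  < 4 ✓
(4, 16, 20, 3, 3) → min 3  < 4 ✓
(16, 20, 3, 3, 19) → min 3  < 4 ✓
(20, 3, 3, 19, 6) → min 3  < 4 ✓
(3, 3, 19, 6, 20) → min 3  < 4 ✓
(3, 19, 6, 20, 7) → min 3  < 4 ✓
6 windows satisfy the condition.

6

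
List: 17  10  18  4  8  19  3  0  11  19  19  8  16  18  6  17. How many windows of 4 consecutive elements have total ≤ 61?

12

17 10 18 4 → sum 49  ≤ 61 ✓
10 18 4 8 → sum 40  ≤ 61 ✓
18 4 8 19 → sum 49  ≤ 61 ✓
4 8 19 3 → sum 34  ≤ 61 ✓
8 19 3 0 → sum 30  ≤ 61 ✓
19 3 0 11 → sum 33  ≤ 61 ✓
3 0 11 19 → sum 33  ≤ 61 ✓
0 11 19 19 → sum 49  ≤ 61 ✓
11 19 19 8 → sum 57  ≤ 61 ✓
19 19 8 16 → sum 62
19 8 16 18 → sum 61  ≤ 61 ✓
8 16 18 6 → sum 48  ≤ 61 ✓
16 18 6 17 → sum 57  ≤ 61 ✓
12 windows satisfy the condition.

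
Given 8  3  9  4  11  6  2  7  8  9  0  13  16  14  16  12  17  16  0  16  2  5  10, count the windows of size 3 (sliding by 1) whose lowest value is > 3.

8

[8, 3, 9] → min 3
[3, 9, 4] → min 3
[9, 4, 11] → min 4  > 3 ✓
[4, 11, 6] → min 4  > 3 ✓
[11, 6, 2] → min 2
[6, 2, 7] → min 2
[2, 7, 8] → min 2
[7, 8, 9] → min 7  > 3 ✓
[8, 9, 0] → min 0
[9, 0, 13] → min 0
[0, 13, 16] → min 0
[13, 16, 14] → min 13  > 3 ✓
[16, 14, 16] → min 14  > 3 ✓
[14, 16, 12] → min 12  > 3 ✓
[16, 12, 17] → min 12  > 3 ✓
[12, 17, 16] → min 12  > 3 ✓
[17, 16, 0] → min 0
[16, 0, 16] → min 0
[0, 16, 2] → min 0
[16, 2, 5] → min 2
[2, 5, 10] → min 2
8 windows satisfy the condition.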